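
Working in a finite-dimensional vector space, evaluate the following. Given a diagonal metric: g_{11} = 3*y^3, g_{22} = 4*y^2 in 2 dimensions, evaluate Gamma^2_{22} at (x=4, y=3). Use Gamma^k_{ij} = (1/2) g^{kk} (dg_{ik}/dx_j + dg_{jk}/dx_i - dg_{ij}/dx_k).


For a diagonal metric, Gamma^k_{ij} = (1/2) g^{kk} (dg_{ik}/dx_j + dg_{jk}/dx_i - dg_{ij}/dx_k).
The metric is diagonal, so g_{ab} = 0 for a != b.
At the given point: g_{11} = 81, g_{22} = 36
g^{22} = 1/36
dg_{22}/dx_2 = dg_{22}/dx_2 = 24
dg_{22}/dx_2 = dg_{22}/dx_2 = 24
dg_{22}/dx_2 = dg_{22}/dx_2 = 24
Numerator = 24 + 24 - 24 = 24
Gamma^2_{22} = 24 / (2 * 36) = 1/3

1/3


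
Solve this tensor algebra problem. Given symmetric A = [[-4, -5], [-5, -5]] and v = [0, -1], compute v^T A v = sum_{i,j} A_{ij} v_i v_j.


First compute Av:
(Av)_1 = -4*0 + -5*-1 = 5
(Av)_2 = -5*0 + -5*-1 = 5
Av = [5, 5]
Then v^T (Av) = 0*5 + -1*5
= 0 + -5 = -5

-5


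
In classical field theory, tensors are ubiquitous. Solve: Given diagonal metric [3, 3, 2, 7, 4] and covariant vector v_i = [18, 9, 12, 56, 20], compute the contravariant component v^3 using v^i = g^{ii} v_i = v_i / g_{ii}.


To raise an index with a diagonal metric: v^i = v_i / g_{ii}.
For index 3: v_3 = 12, g_{33} = 2
v^3 = 12 / 2 = 6

6


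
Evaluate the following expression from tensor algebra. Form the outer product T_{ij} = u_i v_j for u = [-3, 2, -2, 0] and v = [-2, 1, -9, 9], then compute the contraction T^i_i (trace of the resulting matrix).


The outer product gives T_{ij} = u_i v_j.
The trace (contraction) is Tr(T) = sum_i T_{ii} = sum_i u_i v_i.
Diagonal entries:
T_{11} = u_1 * v_1 = -3 * -2 = 6
T_{22} = u_2 * v_2 = 2 * 1 = 2
T_{33} = u_3 * v_3 = -2 * -9 = 18
T_{44} = u_4 * v_4 = 0 * 9 = 0
Tr(T) = 6 + 2 + 18 + 0 = 26

26


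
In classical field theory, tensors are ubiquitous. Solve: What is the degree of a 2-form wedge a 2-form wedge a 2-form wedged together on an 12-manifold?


The degree of a wedge product is the sum of the degrees of the individual forms.
Degrees: 2, 2, 2
Total degree = 2 + 2 + 2 = 6

6


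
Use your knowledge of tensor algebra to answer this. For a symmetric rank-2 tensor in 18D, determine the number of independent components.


A symmetric rank-2 tensor in d dimensions has d(d+1)/2 independent components.
d = 18
d(d+1)/2 = 18 * 19 / 2 = 342 / 2 = 171

171


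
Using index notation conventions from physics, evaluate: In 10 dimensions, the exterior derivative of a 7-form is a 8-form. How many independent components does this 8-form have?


The exterior derivative of a p-form is a (p+1)-form.
Its number of independent components is C(n, p+1).
n = 10, p+1 = 8
C(10, 8) = 45

45


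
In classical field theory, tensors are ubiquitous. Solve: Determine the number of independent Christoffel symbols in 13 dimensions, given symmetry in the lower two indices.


Christoffel symbols Gamma^k_{ij} are symmetric in i,j, so there are d * d(d+1)/2 independent symbols.
d = 13
d(d+1)/2 = 13 * 14 / 2 = 91
Total = 13 * 91 = 1183

1183


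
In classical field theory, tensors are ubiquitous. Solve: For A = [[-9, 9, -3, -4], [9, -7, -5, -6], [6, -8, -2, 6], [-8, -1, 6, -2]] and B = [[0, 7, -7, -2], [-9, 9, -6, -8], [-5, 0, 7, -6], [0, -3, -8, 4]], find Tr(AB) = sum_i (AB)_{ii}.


Tr(AB) = sum_i (AB)_{ii} where (AB)_{ii} = sum_k A_{ik} B_{ki}.
(AB)_{11} = -9*0 + 9*-9 + -3*-5 + -4*0 = -66
(AB)_{22} = 9*7 + -7*9 + -5*0 + -6*-3 = 18
(AB)_{33} = 6*-7 + -8*-6 + -2*7 + 6*-8 = -56
(AB)_{44} = -8*-2 + -1*-8 + 6*-6 + -2*4 = -20
Tr(AB) = -66 + 18 + -56 + -20 = -124

-124


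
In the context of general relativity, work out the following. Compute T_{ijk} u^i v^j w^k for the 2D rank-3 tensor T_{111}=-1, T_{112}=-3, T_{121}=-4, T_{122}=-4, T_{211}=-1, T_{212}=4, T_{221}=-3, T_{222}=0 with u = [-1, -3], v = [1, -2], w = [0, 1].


S = sum over i,j,k of T_{ijk} u_i v_j w_k. Expanding all 8 terms:
T_{111}*u_1*v_1*w_1 = -1*-1*1*0 = 0  (running total: 0)
T_{112}*u_1*v_1*w_2 = -3*-1*1*1 = 3  (running total: 3)
T_{121}*u_1*v_2*w_1 = -4*-1*-2*0 = 0  (running total: 3)
T_{122}*u_1*v_2*w_2 = -4*-1*-2*1 = -8  (running total: -5)
T_{211}*u_2*v_1*w_1 = -1*-3*1*0 = 0  (running total: -5)
T_{212}*u_2*v_1*w_2 = 4*-3*1*1 = -12  (running total: -17)
T_{221}*u_2*v_2*w_1 = -3*-3*-2*0 = 0  (running total: -17)
T_{222}*u_2*v_2*w_2 = 0*-3*-2*1 = 0  (running total: -17)
S = -17

-17


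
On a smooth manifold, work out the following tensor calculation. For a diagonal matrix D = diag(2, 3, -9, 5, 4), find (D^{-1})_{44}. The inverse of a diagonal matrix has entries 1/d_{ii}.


For a diagonal matrix, the inverse has entries (D^{-1})_{ii} = 1/d_{ii}.
The diagonal entries are: d_{11} = 2, d_{22} = 3, d_{33} = -9, d_{44} = 5, d_{55} = 4
We need (D^{-1})_{44} = 1/d_{44} = 1/5 = 1/5

1/5


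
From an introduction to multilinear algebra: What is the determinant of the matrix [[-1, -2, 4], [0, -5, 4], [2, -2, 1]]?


Expanding along the first row, det(A) = a11*M_11 - a12*M_12 + a13*M_13, where M_1j is the (1,j) minor.
Minor M_11 = -5*1 - 4*-2 = 3
Minor M_12 = 0*1 - 4*2 = -8
Minor M_13 = 0*-2 - -5*2 = 10
det = -1*(3) - -2*(-8) + 4*(10)
    = -3 - 16 + 40
    = 21

21


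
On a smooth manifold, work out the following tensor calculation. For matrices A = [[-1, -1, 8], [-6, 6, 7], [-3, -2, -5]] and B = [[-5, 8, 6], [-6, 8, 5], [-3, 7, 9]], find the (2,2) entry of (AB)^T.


(AB)^T_{ij} = (AB)_{ji} = sum_k A_{jk} B_{ki}.
For i=2, j=2 we need (AB)_{22}:
A_{21} * B_{12} = -6 * 8 = -48
A_{22} * B_{22} = 6 * 8 = 48
A_{23} * B_{32} = 7 * 7 = 49
Sum = -48 + 48 + 49 = 49

49


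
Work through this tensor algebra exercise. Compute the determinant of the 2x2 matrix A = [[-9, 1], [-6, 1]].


For a 2x2 matrix [[a, b], [c, d]], det = a*d - b*c.
a = -9, b = 1, c = -6, d = 1
a*d = -9 * 1 = -9
b*c = 1 * -6 = -6
det = -9 - -6 = -3

-3


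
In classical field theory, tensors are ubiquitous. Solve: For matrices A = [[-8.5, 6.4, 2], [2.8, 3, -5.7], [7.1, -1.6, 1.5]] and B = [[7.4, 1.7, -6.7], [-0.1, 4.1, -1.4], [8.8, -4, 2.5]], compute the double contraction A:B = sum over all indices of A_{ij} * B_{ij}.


A:B = sum over all i,j of A_{ij} * B_{ij}.
Row 1: -8.5*7.4=-62.9, 6.4*1.7=10.88, 2*-6.7=-13.4 => row sum = -65.42
Row 2: 2.8*-0.1=-0.28, 3*4.1=12.3, -5.7*-1.4=7.98 => row sum = 20
Row 3: 7.1*8.8=62.48, -1.6*-4=6.4, 1.5*2.5=3.75 => row sum = 72.63
Total = -65.42 + 20 + 72.63 = 27.21

27.21


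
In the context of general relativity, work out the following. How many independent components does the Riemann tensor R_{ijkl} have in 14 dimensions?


The Riemann tensor in d dimensions has d^2(d^2 - 1)/12 independent components.
d = 14, so d^2 = 196
d^2 - 1 = 195
d^2(d^2 - 1) = 196 * 195 = 38220
Divide by 12: 38220 / 12 = 3185

3185


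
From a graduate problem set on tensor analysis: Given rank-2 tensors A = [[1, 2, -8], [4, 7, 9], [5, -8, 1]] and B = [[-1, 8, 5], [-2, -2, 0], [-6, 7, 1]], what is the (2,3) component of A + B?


Tensor addition is component-wise: (A + B)_{ij} = A_{ij} + B_{ij}.
A_{23} = 9
B_{23} = 0
(A + B)_{23} = 9 + 0 = 9

9


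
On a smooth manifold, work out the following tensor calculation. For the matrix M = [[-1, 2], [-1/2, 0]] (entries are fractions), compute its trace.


The trace is the sum of diagonal entries.
Diagonal: M[1,1] = -1, M[2,2] = 0
Tr(M) = -1 + 0
Computing step by step:
After adding M[1,1]: -1
After adding M[2,2]: -1
Tr(M) = -1

-1


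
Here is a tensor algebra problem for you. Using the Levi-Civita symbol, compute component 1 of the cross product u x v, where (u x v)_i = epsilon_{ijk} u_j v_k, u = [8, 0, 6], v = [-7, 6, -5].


(u x v)_1 = sum_{j,k} epsilon_{1jk} u_j v_k. Only permutations of (1,2,3) contribute; the two non-zero terms are:
eps_{123} u_2 v_3 = 1 * 0 * -5 = 0
eps_{132} u_3 v_2 = -1 * 6 * 6 = -36
(u x v)_1 = -36

-36


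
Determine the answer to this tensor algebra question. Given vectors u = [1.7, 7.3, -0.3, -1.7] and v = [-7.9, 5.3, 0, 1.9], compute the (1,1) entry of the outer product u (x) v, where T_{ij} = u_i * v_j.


The outer product entry T_{ij} = u_i * v_j.
We need i=1, j=1.
u_1 = 1.7, v_1 = -7.9
T_{1,1} = 1.7 * -7.9 = -13.43

-13.43


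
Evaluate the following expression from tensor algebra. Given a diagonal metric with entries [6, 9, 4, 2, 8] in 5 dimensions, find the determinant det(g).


For a diagonal metric, the determinant is the product of diagonal entries.
Diagonal entries: 6, 9, 4, 2, 8
det(g) = 6 * 9 * 4 * 2 * 8 = 3456

3456


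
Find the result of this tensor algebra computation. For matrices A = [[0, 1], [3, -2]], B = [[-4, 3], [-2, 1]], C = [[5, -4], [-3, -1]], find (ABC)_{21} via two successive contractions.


(ABC)_{21} = sum_m (AB)_{2m} C_{m1}. First compute row 2 of AB.
(AB)_{21} = 3*-4 + -2*-2 = -8
(AB)_{22} = 3*3 + -2*1 = 7
Now contract with column 1 of C:
(AB)_{21} * C_{11} = -8 * 5 = -40
(AB)_{22} * C_{21} = 7 * -3 = -21
(ABC)_{21} = -40 + -21 = -61

-61


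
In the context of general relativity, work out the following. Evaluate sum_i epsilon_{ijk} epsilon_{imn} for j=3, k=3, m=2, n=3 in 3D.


Using the identity: epsilon_{ijk} epsilon_{imn} = delta_{jm} delta_{kn} - delta_{jn} delta_{km}.
delta_{32} = 0
delta_{33} = 1
delta_{33} = 1
delta_{32} = 0
Result = 0 * 1 - 1 * 0 = 0 - 0 = 0

0


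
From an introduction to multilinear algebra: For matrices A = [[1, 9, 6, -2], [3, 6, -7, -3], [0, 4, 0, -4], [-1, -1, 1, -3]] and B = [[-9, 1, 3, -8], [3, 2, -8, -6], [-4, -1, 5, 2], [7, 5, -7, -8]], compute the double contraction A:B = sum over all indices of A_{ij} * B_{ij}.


A:B = sum over all i,j of A_{ij} * B_{ij}.
Row 1: 1*-9=-9, 9*1=9, 6*3=18, -2*-8=16 => row sum = 34
Row 2: 3*3=9, 6*2=12, -7*-8=56, -3*-6=18 => row sum = 95
Row 3: 0*-4=0, 4*-1=-4, 0*5=0, -4*2=-8 => row sum = -12
Row 4: -1*7=-7, -1*5=-5, 1*-7=-7, -3*-8=24 => row sum = 5
Total = 34 + 95 + -12 + 5 = 122

122


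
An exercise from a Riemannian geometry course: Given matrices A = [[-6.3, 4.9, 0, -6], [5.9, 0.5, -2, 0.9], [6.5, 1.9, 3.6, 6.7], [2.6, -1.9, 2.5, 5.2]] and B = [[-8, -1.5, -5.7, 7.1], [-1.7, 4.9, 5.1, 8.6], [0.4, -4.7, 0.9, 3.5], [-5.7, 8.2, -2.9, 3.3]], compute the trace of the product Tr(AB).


Tr(AB) = sum_i (AB)_{ii} where (AB)_{ii} = sum_k A_{ik} B_{ki}.
(AB)_{11} = -6.3*-8 + 4.9*-1.7 + 0*0.4 + -6*-5.7 = 76.27
(AB)_{22} = 5.9*-1.5 + 0.5*4.9 + -2*-4.7 + 0.9*8.2 = 10.38
(AB)_{33} = 6.5*-5.7 + 1.9*5.1 + 3.6*0.9 + 6.7*-2.9 = -43.55
(AB)_{44} = 2.6*7.1 + -1.9*8.6 + 2.5*3.5 + 5.2*3.3 = 28.03
Tr(AB) = 76.27 + 10.38 + -43.55 + 28.03 = 71.13

71.13


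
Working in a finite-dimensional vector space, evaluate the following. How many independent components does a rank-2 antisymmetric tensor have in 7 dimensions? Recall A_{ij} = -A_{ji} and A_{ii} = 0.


An antisymmetric rank-2 tensor satisfies A_{ij} = -A_{ji}, so diagonal entries are zero.
The independent components are the upper-triangular entries: C(n, 2) = n(n-1)/2.
n = 7
C(7, 2) = 7 * 6 / 2 = 42 / 2 = 21

21


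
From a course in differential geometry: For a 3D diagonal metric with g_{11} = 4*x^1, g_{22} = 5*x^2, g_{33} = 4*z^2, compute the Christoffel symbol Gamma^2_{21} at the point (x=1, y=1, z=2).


For a diagonal metric, Gamma^k_{ij} = (1/2) g^{kk} (dg_{ik}/dx_j + dg_{jk}/dx_i - dg_{ij}/dx_k).
The metric is diagonal, so g_{ab} = 0 for a != b.
At the given point: g_{11} = 4, g_{22} = 5, g_{33} = 16
g^{22} = 1/5
dg_{22}/dx_1 = dg_{22}/dx_1 = 10
dg_{12}/dx_2 = 0 (off-diagonal)
dg_{21}/dx_2 = 0 (off-diagonal)
Numerator = 10 + 0 - 0 = 10
Gamma^2_{21} = 10 / (2 * 5) = 1

1


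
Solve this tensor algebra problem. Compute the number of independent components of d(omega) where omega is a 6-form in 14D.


The exterior derivative of a p-form is a (p+1)-form.
Its number of independent components is C(n, p+1).
n = 14, p+1 = 7
C(14, 7) = 3432

3432


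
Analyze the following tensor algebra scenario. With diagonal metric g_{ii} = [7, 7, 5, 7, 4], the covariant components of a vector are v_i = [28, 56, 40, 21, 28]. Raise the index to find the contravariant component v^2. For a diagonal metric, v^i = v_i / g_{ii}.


To raise an index with a diagonal metric: v^i = v_i / g_{ii}.
For index 2: v_2 = 56, g_{22} = 7
v^2 = 56 / 7 = 8

8


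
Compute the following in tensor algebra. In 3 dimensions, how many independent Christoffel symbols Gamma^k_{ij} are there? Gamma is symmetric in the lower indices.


Christoffel symbols Gamma^k_{ij} are symmetric in i,j, so there are d * d(d+1)/2 independent symbols.
d = 3
d(d+1)/2 = 3 * 4 / 2 = 6
Total = 3 * 6 = 18

18


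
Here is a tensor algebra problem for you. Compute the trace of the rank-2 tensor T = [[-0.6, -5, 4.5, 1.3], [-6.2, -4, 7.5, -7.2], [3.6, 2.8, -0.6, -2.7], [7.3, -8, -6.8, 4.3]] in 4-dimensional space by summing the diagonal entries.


The contraction (trace) of a rank-2 tensor is the sum of its diagonal elements.
Diagonal entries: A[1,1] = -0.6, A[2,2] = -4, A[3,3] = -0.6, A[4,4] = 4.3
Tr(A) = -0.6 + -4 + -0.6 + 4.3 = -0.9

-0.9


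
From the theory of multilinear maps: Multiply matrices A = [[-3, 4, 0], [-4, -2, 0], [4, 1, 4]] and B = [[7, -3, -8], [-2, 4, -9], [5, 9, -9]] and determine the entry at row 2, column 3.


(AB)_{ij} = sum_k A_{ik} B_{kj}.
For i=2, j=3:
A_{21} * B_{13} = -4 * -8 = 32
A_{22} * B_{23} = -2 * -9 = 18
A_{23} * B_{33} = 0 * -9 = 0
Sum = 32 + 18 + 0 = 50

50


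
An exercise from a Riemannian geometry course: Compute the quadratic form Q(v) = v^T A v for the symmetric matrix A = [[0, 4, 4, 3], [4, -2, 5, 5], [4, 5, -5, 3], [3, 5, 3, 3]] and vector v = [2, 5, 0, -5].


First compute Av:
(Av)_1 = 0*2 + 4*5 + 4*0 + 3*-5 = 5
(Av)_2 = 4*2 + -2*5 + 5*0 + 5*-5 = -27
(Av)_3 = 4*2 + 5*5 + -5*0 + 3*-5 = 18
(Av)_4 = 3*2 + 5*5 + 3*0 + 3*-5 = 16
Av = [5, -27, 18, 16]
Then v^T (Av) = 2*5 + 5*-27 + 0*18 + -5*16
= 10 + -135 + 0 + -80 = -205

-205


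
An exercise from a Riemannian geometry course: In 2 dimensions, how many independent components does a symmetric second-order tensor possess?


A symmetric rank-2 tensor in d dimensions has d(d+1)/2 independent components.
d = 2
d(d+1)/2 = 2 * 3 / 2 = 6 / 2 = 3

3


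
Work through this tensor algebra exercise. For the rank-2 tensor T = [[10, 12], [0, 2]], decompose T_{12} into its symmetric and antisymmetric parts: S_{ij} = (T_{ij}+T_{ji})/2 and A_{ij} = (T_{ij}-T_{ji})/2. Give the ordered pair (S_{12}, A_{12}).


T_{12} = 12
T_{21} = 0
S_{12} = (12 + 0)/2 = 12/2 = 6
A_{12} = (12 - 0)/2 = 12/2 = 6
Check: S + A = 6 + 6 = 12 = T_{12}.

(6, 6)


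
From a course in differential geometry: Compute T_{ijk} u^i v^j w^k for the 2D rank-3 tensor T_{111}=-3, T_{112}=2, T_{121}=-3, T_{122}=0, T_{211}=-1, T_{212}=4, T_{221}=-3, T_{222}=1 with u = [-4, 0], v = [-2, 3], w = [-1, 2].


S = sum over i,j,k of T_{ijk} u_i v_j w_k. Expanding all 8 terms:
T_{111}*u_1*v_1*w_1 = -3*-4*-2*-1 = 24  (running total: 24)
T_{112}*u_1*v_1*w_2 = 2*-4*-2*2 = 32  (running total: 56)
T_{121}*u_1*v_2*w_1 = -3*-4*3*-1 = -36  (running total: 20)
T_{122}*u_1*v_2*w_2 = 0*-4*3*2 = 0  (running total: 20)
T_{211}*u_2*v_1*w_1 = -1*0*-2*-1 = 0  (running total: 20)
T_{212}*u_2*v_1*w_2 = 4*0*-2*2 = 0  (running total: 20)
T_{221}*u_2*v_2*w_1 = -3*0*3*-1 = 0  (running total: 20)
T_{222}*u_2*v_2*w_2 = 1*0*3*2 = 0  (running total: 20)
S = 20

20


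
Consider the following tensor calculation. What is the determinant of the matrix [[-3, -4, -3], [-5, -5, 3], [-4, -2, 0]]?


Expanding along the first row, det(A) = a11*M_11 - a12*M_12 + a13*M_13, where M_1j is the (1,j) minor.
Minor M_11 = -5*0 - 3*-2 = 6
Minor M_12 = -5*0 - 3*-4 = 12
Minor M_13 = -5*-2 - -5*-4 = -10
det = -3*(6) - -4*(12) + -3*(-10)
    = -18 - -48 + 30
    = 60

60


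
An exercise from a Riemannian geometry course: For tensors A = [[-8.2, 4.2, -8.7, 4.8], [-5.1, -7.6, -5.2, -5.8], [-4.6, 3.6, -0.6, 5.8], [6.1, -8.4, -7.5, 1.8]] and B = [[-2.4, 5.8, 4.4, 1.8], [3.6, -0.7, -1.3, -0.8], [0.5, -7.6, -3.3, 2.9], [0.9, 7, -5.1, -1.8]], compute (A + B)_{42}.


Tensor addition is component-wise: (A + B)_{ij} = A_{ij} + B_{ij}.
A_{42} = -8.4
B_{42} = 7
(A + B)_{42} = -8.4 + 7 = -1.4

-1.4


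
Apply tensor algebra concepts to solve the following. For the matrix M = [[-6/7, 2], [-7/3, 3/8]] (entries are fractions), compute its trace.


The trace is the sum of diagonal entries.
Diagonal: M[1,1] = -6/7, M[2,2] = 3/8
Tr(M) = -6/7 + 3/8
Computing step by step:
After adding M[1,1]: -6/7
After adding M[2,2]: -27/56
Tr(M) = -27/56

-27/56


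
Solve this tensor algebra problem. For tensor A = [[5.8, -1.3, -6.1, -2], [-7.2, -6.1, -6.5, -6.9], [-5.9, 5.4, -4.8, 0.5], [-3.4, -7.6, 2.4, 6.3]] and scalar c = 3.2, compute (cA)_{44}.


Scalar multiplication: (cA)_{ij} = c * A_{ij}.
c = 3.2
A_{44} = 6.3
(cA)_{44} = 3.2 * 6.3 = 20.16

20.16


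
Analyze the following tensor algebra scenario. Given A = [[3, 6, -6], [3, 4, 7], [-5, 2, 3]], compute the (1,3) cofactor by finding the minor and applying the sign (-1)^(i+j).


To find cofactor C_{13}, delete row 1 and column 3.
The resulting 2x2 submatrix is: [[3, 4], [-5, 2]]
Minor M_{13} = 3*2 - 4*-5
  = 6 - -20 = 26
Sign = (-1)^(1+3) = (-1)^4 = 1
Cofactor C_{13} = 1 * 26 = 26

26


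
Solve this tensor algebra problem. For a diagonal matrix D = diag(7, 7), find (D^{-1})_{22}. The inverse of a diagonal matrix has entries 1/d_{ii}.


For a diagonal matrix, the inverse has entries (D^{-1})_{ii} = 1/d_{ii}.
The diagonal entries are: d_{11} = 7, d_{22} = 7
We need (D^{-1})_{22} = 1/d_{22} = 1/7 = 1/7

1/7


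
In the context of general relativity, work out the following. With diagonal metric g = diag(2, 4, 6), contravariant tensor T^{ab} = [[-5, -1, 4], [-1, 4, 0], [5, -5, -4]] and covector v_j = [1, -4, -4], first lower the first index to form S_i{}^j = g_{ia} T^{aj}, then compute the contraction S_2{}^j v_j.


Step 1: lower the first index. For a diagonal metric, g_{ia} T^{aj} = g_{ii} T^{ij} (no sum on i).
g_{22} = 4
S_2{}^1 = 4 * T^{21} = 4 * -1 = -4
S_2{}^2 = 4 * T^{22} = 4 * 4 = 16
S_2{}^3 = 4 * T^{23} = 4 * 0 = 0
Step 2: contract S_2{}^j with v_j.
S_2{}^1 * v_1 = -4 * 1 = -4
S_2{}^2 * v_2 = 16 * -4 = -64
S_2{}^3 * v_3 = 0 * -4 = 0
Result = -4 + -64 + 0 = -68

-68


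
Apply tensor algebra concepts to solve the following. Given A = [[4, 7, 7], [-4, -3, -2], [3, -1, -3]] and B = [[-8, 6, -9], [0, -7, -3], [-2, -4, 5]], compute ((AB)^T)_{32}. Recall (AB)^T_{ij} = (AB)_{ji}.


(AB)^T_{ij} = (AB)_{ji} = sum_k A_{jk} B_{ki}.
For i=3, j=2 we need (AB)_{23}:
A_{21} * B_{13} = -4 * -9 = 36
A_{22} * B_{23} = -3 * -3 = 9
A_{23} * B_{33} = -2 * 5 = -10
Sum = 36 + 9 + -10 = 35

35


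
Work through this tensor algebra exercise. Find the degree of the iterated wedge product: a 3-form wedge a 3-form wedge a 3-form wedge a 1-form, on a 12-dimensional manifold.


The degree of a wedge product is the sum of the degrees of the individual forms.
Degrees: 3, 3, 3, 1
Total degree = 3 + 3 + 3 + 1 = 10

10


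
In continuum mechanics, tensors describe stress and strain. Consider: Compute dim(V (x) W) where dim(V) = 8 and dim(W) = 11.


The dimension of a tensor product is the product of dimensions.
dim(V) = 8, dim(W) = 11
dim(V (x) W) = 8 * 11 = 88

88


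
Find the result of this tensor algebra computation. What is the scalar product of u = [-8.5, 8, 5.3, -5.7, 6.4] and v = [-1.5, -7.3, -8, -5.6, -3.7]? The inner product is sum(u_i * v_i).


The inner product u . v = sum of u_i * v_i.
Term-by-term: -8.5 * -1.5, 8 * -7.3, 5.3 * -8, -5.7 * -5.6, 6.4 * -3.7
Products: 12.75, -58.4, -42.4, 31.92, -23.68
Sum = 12.75 + -58.4 + -42.4 + 31.92 + -23.68 = -79.81

-79.81


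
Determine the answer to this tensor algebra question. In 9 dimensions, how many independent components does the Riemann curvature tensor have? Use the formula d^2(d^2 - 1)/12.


The Riemann tensor in d dimensions has d^2(d^2 - 1)/12 independent components.
d = 9, so d^2 = 81
d^2 - 1 = 80
d^2(d^2 - 1) = 81 * 80 = 6480
Divide by 12: 6480 / 12 = 540

540


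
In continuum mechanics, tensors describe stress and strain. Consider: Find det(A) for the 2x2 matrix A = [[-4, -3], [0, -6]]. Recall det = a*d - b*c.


For a 2x2 matrix [[a, b], [c, d]], det = a*d - b*c.
a = -4, b = -3, c = 0, d = -6
a*d = -4 * -6 = 24
b*c = -3 * 0 = 0
det = 24 - 0 = 24

24


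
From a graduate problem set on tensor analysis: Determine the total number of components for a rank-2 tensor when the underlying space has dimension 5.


The number of components of a rank-r tensor in d dimensions is d^r.
Here d = 5 and r = 2.
5^2 = 25

25


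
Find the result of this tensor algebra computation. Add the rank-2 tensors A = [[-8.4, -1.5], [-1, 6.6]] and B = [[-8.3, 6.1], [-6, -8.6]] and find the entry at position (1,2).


Tensor addition is component-wise: (A + B)_{ij} = A_{ij} + B_{ij}.
A_{12} = -1.5
B_{12} = 6.1
(A + B)_{12} = -1.5 + 6.1 = 4.6

4.6


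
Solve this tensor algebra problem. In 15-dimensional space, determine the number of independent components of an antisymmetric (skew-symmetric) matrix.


An antisymmetric rank-2 tensor satisfies A_{ij} = -A_{ji}, so diagonal entries are zero.
The independent components are the upper-triangular entries: C(n, 2) = n(n-1)/2.
n = 15
C(15, 2) = 15 * 14 / 2 = 210 / 2 = 105

105


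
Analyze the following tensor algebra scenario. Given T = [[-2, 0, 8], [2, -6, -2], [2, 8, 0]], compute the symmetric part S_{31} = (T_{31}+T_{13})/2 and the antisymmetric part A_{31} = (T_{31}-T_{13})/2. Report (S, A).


T_{31} = 2
T_{13} = 8
S_{31} = (2 + 8)/2 = 10/2 = 5
A_{31} = (2 - 8)/2 = -6/2 = -3
Check: S + A = 5 + -3 = 2 = T_{31}.

(5, -3)


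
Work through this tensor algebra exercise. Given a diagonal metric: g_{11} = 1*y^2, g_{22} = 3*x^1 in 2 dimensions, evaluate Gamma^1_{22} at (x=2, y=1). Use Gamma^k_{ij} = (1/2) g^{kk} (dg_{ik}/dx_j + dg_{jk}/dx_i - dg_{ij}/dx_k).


For a diagonal metric, Gamma^k_{ij} = (1/2) g^{kk} (dg_{ik}/dx_j + dg_{jk}/dx_i - dg_{ij}/dx_k).
The metric is diagonal, so g_{ab} = 0 for a != b.
At the given point: g_{11} = 1, g_{22} = 6
g^{11} = 1/1
dg_{21}/dx_2 = 0 (off-diagonal)
dg_{21}/dx_2 = 0 (off-diagonal)
dg_{22}/dx_1 = dg_{22}/dx_1 = 3
Numerator = 0 + 0 - 3 = -3
Gamma^1_{22} = -3 / (2 * 1) = -3/2

-3/2


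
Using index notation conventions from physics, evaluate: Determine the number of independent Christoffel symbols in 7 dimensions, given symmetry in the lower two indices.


Christoffel symbols Gamma^k_{ij} are symmetric in i,j, so there are d * d(d+1)/2 independent symbols.
d = 7
d(d+1)/2 = 7 * 8 / 2 = 28
Total = 7 * 28 = 196

196


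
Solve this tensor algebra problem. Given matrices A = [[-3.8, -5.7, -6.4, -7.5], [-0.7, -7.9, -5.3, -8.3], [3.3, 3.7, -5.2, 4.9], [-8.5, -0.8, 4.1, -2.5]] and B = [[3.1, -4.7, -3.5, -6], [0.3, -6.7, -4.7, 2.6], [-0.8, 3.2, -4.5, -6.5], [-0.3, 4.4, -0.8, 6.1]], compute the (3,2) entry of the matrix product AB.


(AB)_{ij} = sum_k A_{ik} B_{kj}.
For i=3, j=2:
A_{31} * B_{12} = 3.3 * -4.7 = -15.51
A_{32} * B_{22} = 3.7 * -6.7 = -24.79
A_{33} * B_{32} = -5.2 * 3.2 = -16.64
A_{34} * B_{42} = 4.9 * 4.4 = 21.56
Sum = -15.51 + -24.79 + -16.64 + 21.56 = -35.38

-35.38


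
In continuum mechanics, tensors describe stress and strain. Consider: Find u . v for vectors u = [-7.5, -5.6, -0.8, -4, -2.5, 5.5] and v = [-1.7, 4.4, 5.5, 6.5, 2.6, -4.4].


The inner product u . v = sum of u_i * v_i.
Term-by-term: -7.5 * -1.7, -5.6 * 4.4, -0.8 * 5.5, -4 * 6.5, -2.5 * 2.6, 5.5 * -4.4
Products: 12.75, -24.64, -4.4, -26, -6.5, -24.2
Sum = 12.75 + -24.64 + -4.4 + -26 + -6.5 + -24.2 = -72.99

-72.99


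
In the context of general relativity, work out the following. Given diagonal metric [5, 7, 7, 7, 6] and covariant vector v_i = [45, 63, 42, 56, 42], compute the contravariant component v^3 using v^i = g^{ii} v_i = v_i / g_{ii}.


To raise an index with a diagonal metric: v^i = v_i / g_{ii}.
For index 3: v_3 = 42, g_{33} = 7
v^3 = 42 / 7 = 6

6


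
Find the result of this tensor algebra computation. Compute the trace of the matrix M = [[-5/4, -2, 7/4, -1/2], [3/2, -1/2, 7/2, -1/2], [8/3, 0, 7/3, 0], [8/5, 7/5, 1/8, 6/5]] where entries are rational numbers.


The trace is the sum of diagonal entries.
Diagonal: M[1,1] = -5/4, M[2,2] = -1/2, M[3,3] = 7/3, M[4,4] = 6/5
Tr(M) = -5/4 + -1/2 + 7/3 + 6/5
Computing step by step:
After adding M[1,1]: -5/4
After adding M[2,2]: -7/4
After adding M[3,3]: 7/12
After adding M[4,4]: 107/60
Tr(M) = 107/60

107/60


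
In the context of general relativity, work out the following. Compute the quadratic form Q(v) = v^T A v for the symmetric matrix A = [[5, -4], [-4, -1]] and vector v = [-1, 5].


First compute Av:
(Av)_1 = 5*-1 + -4*5 = -25
(Av)_2 = -4*-1 + -1*5 = -1
Av = [-25, -1]
Then v^T (Av) = -1*-25 + 5*-1
= 25 + -5 = 20

20


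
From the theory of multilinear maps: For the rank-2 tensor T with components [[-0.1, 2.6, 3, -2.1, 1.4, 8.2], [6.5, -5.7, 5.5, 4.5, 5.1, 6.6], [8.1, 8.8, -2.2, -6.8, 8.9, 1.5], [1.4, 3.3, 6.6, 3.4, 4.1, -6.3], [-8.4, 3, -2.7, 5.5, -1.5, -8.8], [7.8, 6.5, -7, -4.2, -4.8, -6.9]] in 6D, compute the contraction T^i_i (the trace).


The contraction (trace) of a rank-2 tensor is the sum of its diagonal elements.
Diagonal entries: A[1,1] = -0.1, A[2,2] = -5.7, A[3,3] = -2.2, A[4,4] = 3.4, A[5,5] = -1.5, A[6,6] = -6.9
Tr(A) = -0.1 + -5.7 + -2.2 + 3.4 + -1.5 + -6.9 = -13

-13


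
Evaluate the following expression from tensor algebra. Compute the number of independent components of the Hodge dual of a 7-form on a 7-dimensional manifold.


The Hodge dual of a p-form on an n-dimensional manifold is an (n-p)-form.
n = 7, p = 7, so dual degree = 7 - 7 = 0
The number of components is C(n, n-p) = C(7, 0) = 1

1


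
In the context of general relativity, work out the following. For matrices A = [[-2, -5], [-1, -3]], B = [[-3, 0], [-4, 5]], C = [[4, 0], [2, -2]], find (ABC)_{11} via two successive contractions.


(ABC)_{11} = sum_m (AB)_{1m} C_{m1}. First compute row 1 of AB.
(AB)_{11} = -2*-3 + -5*-4 = 26
(AB)_{12} = -2*0 + -5*5 = -25
Now contract with column 1 of C:
(AB)_{11} * C_{11} = 26 * 4 = 104
(AB)_{12} * C_{21} = -25 * 2 = -50
(ABC)_{11} = 104 + -50 = 54

54


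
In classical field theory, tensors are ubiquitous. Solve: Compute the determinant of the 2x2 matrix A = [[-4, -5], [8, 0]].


For a 2x2 matrix [[a, b], [c, d]], det = a*d - b*c.
a = -4, b = -5, c = 8, d = 0
a*d = -4 * 0 = 0
b*c = -5 * 8 = -40
det = 0 - -40 = 40

40


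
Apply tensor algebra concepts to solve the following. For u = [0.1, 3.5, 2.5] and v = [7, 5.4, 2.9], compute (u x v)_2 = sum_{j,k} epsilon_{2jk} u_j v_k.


(u x v)_2 = sum_{j,k} epsilon_{2jk} u_j v_k. Only permutations of (1,2,3) contribute; the two non-zero terms are:
eps_{213} u_1 v_3 = -1 * 0.1 * 2.9 = -0.29
eps_{231} u_3 v_1 = 1 * 2.5 * 7 = 17.5
(u x v)_2 = 17.21

17.21


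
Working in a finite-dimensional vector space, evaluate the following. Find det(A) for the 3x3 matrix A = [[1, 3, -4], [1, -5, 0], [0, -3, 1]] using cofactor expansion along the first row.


Expanding along the first row, det(A) = a11*M_11 - a12*M_12 + a13*M_13, where M_1j is the (1,j) minor.
Minor M_11 = -5*1 - 0*-3 = -5
Minor M_12 = 1*1 - 0*0 = 1
Minor M_13 = 1*-3 - -5*0 = -3
det = 1*(-5) - 3*(1) + -4*(-3)
    = -5 - 3 + 12
    = 4

4


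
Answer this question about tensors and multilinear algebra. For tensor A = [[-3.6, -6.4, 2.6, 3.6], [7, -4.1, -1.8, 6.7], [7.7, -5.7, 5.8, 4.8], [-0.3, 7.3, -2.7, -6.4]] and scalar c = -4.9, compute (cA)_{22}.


Scalar multiplication: (cA)_{ij} = c * A_{ij}.
c = -4.9
A_{22} = -4.1
(cA)_{22} = -4.9 * -4.1 = 20.09

20.09


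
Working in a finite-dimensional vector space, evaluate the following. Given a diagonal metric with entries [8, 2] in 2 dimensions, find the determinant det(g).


For a diagonal metric, the determinant is the product of diagonal entries.
Diagonal entries: 8, 2
det(g) = 8 * 2 = 16

16


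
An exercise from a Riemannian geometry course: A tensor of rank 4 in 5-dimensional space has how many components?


The number of components of a rank-r tensor in d dimensions is d^r.
Here d = 5 and r = 4.
5^4 = 625

625


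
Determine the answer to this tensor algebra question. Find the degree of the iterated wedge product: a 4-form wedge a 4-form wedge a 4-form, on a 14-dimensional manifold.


The degree of a wedge product is the sum of the degrees of the individual forms.
Degrees: 4, 4, 4
Total degree = 4 + 4 + 4 = 12

12


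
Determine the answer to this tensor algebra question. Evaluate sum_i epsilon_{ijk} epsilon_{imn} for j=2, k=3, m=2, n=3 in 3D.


Using the identity: epsilon_{ijk} epsilon_{imn} = delta_{jm} delta_{kn} - delta_{jn} delta_{km}.
delta_{22} = 1
delta_{33} = 1
delta_{23} = 0
delta_{32} = 0
Result = 1 * 1 - 0 * 0 = 1 - 0 = 1

1


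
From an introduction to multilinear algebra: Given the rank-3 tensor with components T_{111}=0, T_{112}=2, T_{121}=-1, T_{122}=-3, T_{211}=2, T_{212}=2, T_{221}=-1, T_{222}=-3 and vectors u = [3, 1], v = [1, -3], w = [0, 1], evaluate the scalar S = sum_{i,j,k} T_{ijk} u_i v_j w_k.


S = sum over i,j,k of T_{ijk} u_i v_j w_k. Expanding all 8 terms:
T_{111}*u_1*v_1*w_1 = 0*3*1*0 = 0  (running total: 0)
T_{112}*u_1*v_1*w_2 = 2*3*1*1 = 6  (running total: 6)
T_{121}*u_1*v_2*w_1 = -1*3*-3*0 = 0  (running total: 6)
T_{122}*u_1*v_2*w_2 = -3*3*-3*1 = 27  (running total: 33)
T_{211}*u_2*v_1*w_1 = 2*1*1*0 = 0  (running total: 33)
T_{212}*u_2*v_1*w_2 = 2*1*1*1 = 2  (running total: 35)
T_{221}*u_2*v_2*w_1 = -1*1*-3*0 = 0  (running total: 35)
T_{222}*u_2*v_2*w_2 = -3*1*-3*1 = 9  (running total: 44)
S = 44

44


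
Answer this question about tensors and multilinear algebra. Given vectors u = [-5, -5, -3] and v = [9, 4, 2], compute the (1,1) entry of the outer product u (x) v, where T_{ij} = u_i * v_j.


The outer product entry T_{ij} = u_i * v_j.
We need i=1, j=1.
u_1 = -5, v_1 = 9
T_{1,1} = -5 * 9 = -45

-45


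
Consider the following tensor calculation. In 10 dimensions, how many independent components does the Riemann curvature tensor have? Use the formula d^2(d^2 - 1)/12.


The Riemann tensor in d dimensions has d^2(d^2 - 1)/12 independent components.
d = 10, so d^2 = 100
d^2 - 1 = 99
d^2(d^2 - 1) = 100 * 99 = 9900
Divide by 12: 9900 / 12 = 825

825


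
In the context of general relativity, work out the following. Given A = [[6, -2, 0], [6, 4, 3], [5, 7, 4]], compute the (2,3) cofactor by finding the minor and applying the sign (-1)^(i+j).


To find cofactor C_{23}, delete row 2 and column 3.
The resulting 2x2 submatrix is: [[6, -2], [5, 7]]
Minor M_{23} = 6*7 - -2*5
  = 42 - -10 = 52
Sign = (-1)^(2+3) = (-1)^5 = -1
Cofactor C_{23} = -1 * 52 = -52

-52


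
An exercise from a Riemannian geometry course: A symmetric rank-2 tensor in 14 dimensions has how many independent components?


A symmetric rank-2 tensor in d dimensions has d(d+1)/2 independent components.
d = 14
d(d+1)/2 = 14 * 15 / 2 = 210 / 2 = 105

105


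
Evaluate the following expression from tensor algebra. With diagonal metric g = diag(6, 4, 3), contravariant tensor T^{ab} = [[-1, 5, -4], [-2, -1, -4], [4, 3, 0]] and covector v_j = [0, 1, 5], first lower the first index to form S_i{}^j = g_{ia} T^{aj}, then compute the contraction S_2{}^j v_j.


Step 1: lower the first index. For a diagonal metric, g_{ia} T^{aj} = g_{ii} T^{ij} (no sum on i).
g_{22} = 4
S_2{}^1 = 4 * T^{21} = 4 * -2 = -8
S_2{}^2 = 4 * T^{22} = 4 * -1 = -4
S_2{}^3 = 4 * T^{23} = 4 * -4 = -16
Step 2: contract S_2{}^j with v_j.
S_2{}^1 * v_1 = -8 * 0 = 0
S_2{}^2 * v_2 = -4 * 1 = -4
S_2{}^3 * v_3 = -16 * 5 = -80
Result = 0 + -4 + -80 = -84

-84


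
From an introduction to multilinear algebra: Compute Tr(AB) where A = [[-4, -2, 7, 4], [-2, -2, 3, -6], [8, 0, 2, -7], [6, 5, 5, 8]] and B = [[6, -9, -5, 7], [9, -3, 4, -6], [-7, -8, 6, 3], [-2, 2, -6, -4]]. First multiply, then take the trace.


Tr(AB) = sum_i (AB)_{ii} where (AB)_{ii} = sum_k A_{ik} B_{ki}.
(AB)_{11} = -4*6 + -2*9 + 7*-7 + 4*-2 = -99
(AB)_{22} = -2*-9 + -2*-3 + 3*-8 + -6*2 = -12
(AB)_{33} = 8*-5 + 0*4 + 2*6 + -7*-6 = 14
(AB)_{44} = 6*7 + 5*-6 + 5*3 + 8*-4 = -5
Tr(AB) = -99 + -12 + 14 + -5 = -102

-102


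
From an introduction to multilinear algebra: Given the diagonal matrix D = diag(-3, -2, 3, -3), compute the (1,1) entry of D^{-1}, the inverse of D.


For a diagonal matrix, the inverse has entries (D^{-1})_{ii} = 1/d_{ii}.
The diagonal entries are: d_{11} = -3, d_{22} = -2, d_{33} = 3, d_{44} = -3
We need (D^{-1})_{11} = 1/d_{11} = 1/-3 = -1/3

-1/3


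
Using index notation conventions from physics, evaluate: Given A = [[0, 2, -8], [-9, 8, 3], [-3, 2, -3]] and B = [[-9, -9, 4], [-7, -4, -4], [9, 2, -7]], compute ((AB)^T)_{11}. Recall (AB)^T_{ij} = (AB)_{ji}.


(AB)^T_{ij} = (AB)_{ji} = sum_k A_{jk} B_{ki}.
For i=1, j=1 we need (AB)_{11}:
A_{11} * B_{11} = 0 * -9 = 0
A_{12} * B_{21} = 2 * -7 = -14
A_{13} * B_{31} = -8 * 9 = -72
Sum = 0 + -14 + -72 = -86

-86


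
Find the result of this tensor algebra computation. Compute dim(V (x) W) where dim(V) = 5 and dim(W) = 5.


The dimension of a tensor product is the product of dimensions.
dim(V) = 5, dim(W) = 5
dim(V (x) W) = 5 * 5 = 25

25


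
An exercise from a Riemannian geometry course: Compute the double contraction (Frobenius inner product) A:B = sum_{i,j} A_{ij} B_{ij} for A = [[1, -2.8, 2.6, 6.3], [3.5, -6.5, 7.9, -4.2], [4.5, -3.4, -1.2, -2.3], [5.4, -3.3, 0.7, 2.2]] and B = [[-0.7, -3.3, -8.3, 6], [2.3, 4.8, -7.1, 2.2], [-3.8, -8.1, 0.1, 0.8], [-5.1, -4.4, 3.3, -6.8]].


A:B = sum over all i,j of A_{ij} * B_{ij}.
Row 1: 1*-0.7=-0.7, -2.8*-3.3=9.24, 2.6*-8.3=-21.58, 6.3*6=37.8 => row sum = 24.76
Row 2: 3.5*2.3=8.05, -6.5*4.8=-31.2, 7.9*-7.1=-56.09, -4.2*2.2=-9.24 => row sum = -88.48
Row 3: 4.5*-3.8=-17.1, -3.4*-8.1=27.54, -1.2*0.1=-0.12, -2.3*0.8=-1.84 => row sum = 8.48
Row 4: 5.4*-5.1=-27.54, -3.3*-4.4=14.52, 0.7*3.3=2.31, 2.2*-6.8=-14.96 => row sum = -25.67
Total = 24.76 + -88.48 + 8.48 + -25.67 = -80.91

-80.91


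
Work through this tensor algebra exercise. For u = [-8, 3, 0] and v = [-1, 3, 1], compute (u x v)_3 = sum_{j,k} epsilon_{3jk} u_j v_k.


(u x v)_3 = sum_{j,k} epsilon_{3jk} u_j v_k. Only permutations of (1,2,3) contribute; the two non-zero terms are:
eps_{312} u_1 v_2 = 1 * -8 * 3 = -24
eps_{321} u_2 v_1 = -1 * 3 * -1 = 3
(u x v)_3 = -21

-21


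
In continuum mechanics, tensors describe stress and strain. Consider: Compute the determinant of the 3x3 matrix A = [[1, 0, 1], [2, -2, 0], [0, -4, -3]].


Expanding along the first row, det(A) = a11*M_11 - a12*M_12 + a13*M_13, where M_1j is the (1,j) minor.
Minor M_11 = -2*-3 - 0*-4 = 6
Minor M_12 = 2*-3 - 0*0 = -6
Minor M_13 = 2*-4 - -2*0 = -8
det = 1*(6) - 0*(-6) + 1*(-8)
    = 6 - 0 + -8
    = -2

-2


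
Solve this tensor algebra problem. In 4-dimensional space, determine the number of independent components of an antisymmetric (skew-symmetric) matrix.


An antisymmetric rank-2 tensor satisfies A_{ij} = -A_{ji}, so diagonal entries are zero.
The independent components are the upper-triangular entries: C(n, 2) = n(n-1)/2.
n = 4
C(4, 2) = 4 * 3 / 2 = 12 / 2 = 6

6


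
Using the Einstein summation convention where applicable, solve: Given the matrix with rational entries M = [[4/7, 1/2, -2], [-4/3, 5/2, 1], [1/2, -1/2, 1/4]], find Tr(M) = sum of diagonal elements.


The trace is the sum of diagonal entries.
Diagonal: M[1,1] = 4/7, M[2,2] = 5/2, M[3,3] = 1/4
Tr(M) = 4/7 + 5/2 + 1/4
Computing step by step:
After adding M[1,1]: 4/7
After adding M[2,2]: 43/14
After adding M[3,3]: 93/28
Tr(M) = 93/28

93/28


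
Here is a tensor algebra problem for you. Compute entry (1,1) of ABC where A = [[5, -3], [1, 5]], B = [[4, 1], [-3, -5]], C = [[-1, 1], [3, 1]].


(ABC)_{11} = sum_m (AB)_{1m} C_{m1}. First compute row 1 of AB.
(AB)_{11} = 5*4 + -3*-3 = 29
(AB)_{12} = 5*1 + -3*-5 = 20
Now contract with column 1 of C:
(AB)_{11} * C_{11} = 29 * -1 = -29
(AB)_{12} * C_{21} = 20 * 3 = 60
(ABC)_{11} = -29 + 60 = 31

31


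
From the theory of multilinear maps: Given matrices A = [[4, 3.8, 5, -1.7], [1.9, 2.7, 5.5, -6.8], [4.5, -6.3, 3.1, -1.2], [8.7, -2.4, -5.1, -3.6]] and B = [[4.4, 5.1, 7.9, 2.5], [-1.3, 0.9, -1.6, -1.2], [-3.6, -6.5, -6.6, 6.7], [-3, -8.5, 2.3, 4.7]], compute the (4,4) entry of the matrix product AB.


(AB)_{ij} = sum_k A_{ik} B_{kj}.
For i=4, j=4:
A_{41} * B_{14} = 8.7 * 2.5 = 21.75
A_{42} * B_{24} = -2.4 * -1.2 = 2.88
A_{43} * B_{34} = -5.1 * 6.7 = -34.17
A_{44} * B_{44} = -3.6 * 4.7 = -16.92
Sum = 21.75 + 2.88 + -34.17 + -16.92 = -26.46

-26.46


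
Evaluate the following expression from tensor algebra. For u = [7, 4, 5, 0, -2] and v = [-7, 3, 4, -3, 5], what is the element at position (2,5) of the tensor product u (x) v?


The outer product entry T_{ij} = u_i * v_j.
We need i=2, j=5.
u_2 = 4, v_5 = 5
T_{2,5} = 4 * 5 = 20

20


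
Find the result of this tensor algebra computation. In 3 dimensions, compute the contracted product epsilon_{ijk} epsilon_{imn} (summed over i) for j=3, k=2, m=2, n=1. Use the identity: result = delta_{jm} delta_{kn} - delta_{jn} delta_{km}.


Using the identity: epsilon_{ijk} epsilon_{imn} = delta_{jm} delta_{kn} - delta_{jn} delta_{km}.
delta_{32} = 0
delta_{21} = 0
delta_{31} = 0
delta_{22} = 1
Result = 0 * 0 - 0 * 1 = 0 - 0 = 0

0


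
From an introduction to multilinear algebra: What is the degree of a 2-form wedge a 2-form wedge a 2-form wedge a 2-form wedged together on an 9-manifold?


The degree of a wedge product is the sum of the degrees of the individual forms.
Degrees: 2, 2, 2, 2
Total degree = 2 + 2 + 2 + 2 = 8

8


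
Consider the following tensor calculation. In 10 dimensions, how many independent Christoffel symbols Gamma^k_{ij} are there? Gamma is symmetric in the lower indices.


Christoffel symbols Gamma^k_{ij} are symmetric in i,j, so there are d * d(d+1)/2 independent symbols.
d = 10
d(d+1)/2 = 10 * 11 / 2 = 55
Total = 10 * 55 = 550

550


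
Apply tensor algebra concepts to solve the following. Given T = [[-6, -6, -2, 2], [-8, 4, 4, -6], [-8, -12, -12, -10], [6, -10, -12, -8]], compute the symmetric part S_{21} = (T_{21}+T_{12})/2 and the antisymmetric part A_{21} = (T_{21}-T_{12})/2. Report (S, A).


T_{21} = -8
T_{12} = -6
S_{21} = (-8 + -6)/2 = -14/2 = -7
A_{21} = (-8 - -6)/2 = -2/2 = -1
Check: S + A = -7 + -1 = -8 = T_{21}.

(-7, -1)


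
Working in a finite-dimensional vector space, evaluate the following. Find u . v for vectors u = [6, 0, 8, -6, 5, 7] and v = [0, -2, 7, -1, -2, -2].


The inner product u . v = sum of u_i * v_i.
Term-by-term: 6 * 0, 0 * -2, 8 * 7, -6 * -1, 5 * -2, 7 * -2
Products: 0, 0, 56, 6, -10, -14
Sum = 0 + 0 + 56 + 6 + -10 + -14 = 38

38


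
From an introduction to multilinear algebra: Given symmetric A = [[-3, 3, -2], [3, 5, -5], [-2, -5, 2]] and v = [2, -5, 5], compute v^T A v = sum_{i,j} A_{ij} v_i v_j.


First compute Av:
(Av)_1 = -3*2 + 3*-5 + -2*5 = -31
(Av)_2 = 3*2 + 5*-5 + -5*5 = -44
(Av)_3 = -2*2 + -5*-5 + 2*5 = 31
Av = [-31, -44, 31]
Then v^T (Av) = 2*-31 + -5*-44 + 5*31
= -62 + 220 + 155 = 313

313


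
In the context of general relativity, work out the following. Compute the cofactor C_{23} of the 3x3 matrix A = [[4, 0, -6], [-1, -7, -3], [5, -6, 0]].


To find cofactor C_{23}, delete row 2 and column 3.
The resulting 2x2 submatrix is: [[4, 0], [5, -6]]
Minor M_{23} = 4*-6 - 0*5
  = -24 - 0 = -24
Sign = (-1)^(2+3) = (-1)^5 = -1
Cofactor C_{23} = -1 * -24 = 24

24


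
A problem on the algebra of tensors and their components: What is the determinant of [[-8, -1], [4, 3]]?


For a 2x2 matrix [[a, b], [c, d]], det = a*d - b*c.
a = -8, b = -1, c = 4, d = 3
a*d = -8 * 3 = -24
b*c = -1 * 4 = -4
det = -24 - -4 = -20

-20


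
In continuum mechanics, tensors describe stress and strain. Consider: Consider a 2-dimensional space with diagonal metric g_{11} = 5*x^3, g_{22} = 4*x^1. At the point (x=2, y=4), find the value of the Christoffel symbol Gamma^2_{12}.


For a diagonal metric, Gamma^k_{ij} = (1/2) g^{kk} (dg_{ik}/dx_j + dg_{jk}/dx_i - dg_{ij}/dx_k).
The metric is diagonal, so g_{ab} = 0 for a != b.
At the given point: g_{11} = 40, g_{22} = 8
g^{22} = 1/8
dg_{12}/dx_2 = 0 (off-diagonal)
dg_{22}/dx_1 = dg_{22}/dx_1 = 4
dg_{12}/dx_2 = 0 (off-diagonal)
Numerator = 0 + 4 - 0 = 4
Gamma^2_{12} = 4 / (2 * 8) = 1/4

1/4
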